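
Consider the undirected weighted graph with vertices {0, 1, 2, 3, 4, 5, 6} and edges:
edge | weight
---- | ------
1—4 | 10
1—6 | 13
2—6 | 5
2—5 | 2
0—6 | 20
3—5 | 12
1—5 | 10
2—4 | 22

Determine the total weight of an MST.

59

Prim, starting at 5.
Step 1: cheapest edge leaving the tree is 2—5 (2); add 2.
Step 2: cheapest edge leaving the tree is 2—6 (5); add 6.
Step 3: cheapest edge leaving the tree is 1—5 (10); add 1.
Step 4: cheapest edge leaving the tree is 1—4 (10); add 4.
Step 5: cheapest edge leaving the tree is 3—5 (12); add 3.
Step 6: cheapest edge leaving the tree is 0—6 (20); add 0.
MST edges: 2—5, 2—6, 1—5, 1—4, 3—5, 0—6; total weight 2+5+10+10+12+20 = 59.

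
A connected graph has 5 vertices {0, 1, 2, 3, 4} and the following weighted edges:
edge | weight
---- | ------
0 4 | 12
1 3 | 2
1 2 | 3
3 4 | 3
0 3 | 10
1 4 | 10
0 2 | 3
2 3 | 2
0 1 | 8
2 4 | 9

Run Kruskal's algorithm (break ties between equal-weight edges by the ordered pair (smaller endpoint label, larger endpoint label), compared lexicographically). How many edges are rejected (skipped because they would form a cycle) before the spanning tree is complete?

Kruskal: consider edges lightest-first.
1 3 (2): add. Components now {0} {1,3} {2} {4}
2 3 (2): add. Components now {0} {1,2,3} {4}
0 2 (3): add. Components now {0,1,2,3} {4}
1 2 (3): skip — 1 and 2 already connected.
3 4 (3): add. Components now {0,1,2,3,4}
Edges rejected before the tree was complete: 1.

1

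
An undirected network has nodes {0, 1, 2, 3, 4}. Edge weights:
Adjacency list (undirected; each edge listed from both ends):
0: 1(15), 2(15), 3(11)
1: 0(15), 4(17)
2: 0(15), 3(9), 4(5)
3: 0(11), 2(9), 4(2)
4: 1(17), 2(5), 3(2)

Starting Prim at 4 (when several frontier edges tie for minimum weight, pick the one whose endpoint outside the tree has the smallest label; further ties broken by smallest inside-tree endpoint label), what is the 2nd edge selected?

Prim's algorithm from 4:
Step 1: frontier [3-4 2, 2-4 5, 1-4 17] → take 3-4 (2); add 3.
Step 2: frontier [2-3 9, 0-3 11, 2-4 5, 1-4 17] → take 2-4 (5); add 2.
Step 3: frontier [0-2 15, 0-3 11, 1-4 17] → take 0-3 (11); add 0.
Step 4: frontier [0-1 15, 1-4 17] → take 0-1 (15); add 1.
The 2nd edge added is 2-4.

2-4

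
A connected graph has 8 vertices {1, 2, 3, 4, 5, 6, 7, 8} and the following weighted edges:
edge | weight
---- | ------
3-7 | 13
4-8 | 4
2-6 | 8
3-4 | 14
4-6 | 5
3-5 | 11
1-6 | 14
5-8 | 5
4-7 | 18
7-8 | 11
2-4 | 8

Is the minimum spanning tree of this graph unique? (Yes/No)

No

Kruskal's algorithm — process edges by increasing weight (ties by edge label):
4-8 (4): add — endpoints in different components.
4-6 (5): add — endpoints in different components.
5-8 (5): add — endpoints in different components.
2-4 (8): add — endpoints in different components.
2-6 (8): skip — 2 and 6 already connected.
3-5 (11): add — endpoints in different components.
7-8 (11): add — endpoints in different components.
3-7 (13): skip — 3 and 7 already connected.
1-6 (14): add — endpoints in different components.
Non-tree edge 2-6 has weight 8, equal to the heaviest edge on its tree cycle — swapping gives another MST of the same weight. Not unique.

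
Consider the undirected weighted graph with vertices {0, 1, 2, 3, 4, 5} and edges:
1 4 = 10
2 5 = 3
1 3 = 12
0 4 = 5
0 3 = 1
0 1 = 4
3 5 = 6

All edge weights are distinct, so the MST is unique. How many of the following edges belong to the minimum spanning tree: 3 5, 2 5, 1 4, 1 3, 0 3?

3

Kruskal: consider edges lightest-first.
0 3 (1): add. Components now {0,3} {1} {2} {4} {5}
2 5 (3): add. Components now {0,3} {1} {2,5} {4}
0 1 (4): add. Components now {0,1,3} {2,5} {4}
0 4 (5): add. Components now {0,1,3,4} {2,5}
3 5 (6): add. Components now {0,1,2,3,4,5}
MST edge set: {0 3, 2 5, 0 1, 0 4, 3 5}.
Of the listed edges, {3 5, 2 5, 0 3} are in the MST → 3.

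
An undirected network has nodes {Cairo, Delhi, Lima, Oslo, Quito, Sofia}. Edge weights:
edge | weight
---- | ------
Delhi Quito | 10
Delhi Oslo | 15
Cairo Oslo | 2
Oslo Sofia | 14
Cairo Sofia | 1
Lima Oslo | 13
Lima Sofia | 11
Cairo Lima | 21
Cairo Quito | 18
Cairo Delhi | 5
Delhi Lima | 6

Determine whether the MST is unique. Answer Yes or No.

Kruskal: consider edges lightest-first.
Cairo Sofia (1): add. Components now {Cairo,Sofia} {Lima} {Oslo} {Quito} {Delhi}
Cairo Oslo (2): add. Components now {Cairo,Oslo,Sofia} {Lima} {Quito} {Delhi}
Cairo Delhi (5): add. Components now {Cairo,Delhi,Oslo,Sofia} {Lima} {Quito}
Delhi Lima (6): add. Components now {Cairo,Delhi,Lima,Oslo,Sofia} {Quito}
Delhi Quito (10): add. Components now {Cairo,Delhi,Lima,Oslo,Quito,Sofia}
Every non-tree edge has weight strictly greater than the heaviest edge on the tree path between its endpoints, so the MST is unique.

Yes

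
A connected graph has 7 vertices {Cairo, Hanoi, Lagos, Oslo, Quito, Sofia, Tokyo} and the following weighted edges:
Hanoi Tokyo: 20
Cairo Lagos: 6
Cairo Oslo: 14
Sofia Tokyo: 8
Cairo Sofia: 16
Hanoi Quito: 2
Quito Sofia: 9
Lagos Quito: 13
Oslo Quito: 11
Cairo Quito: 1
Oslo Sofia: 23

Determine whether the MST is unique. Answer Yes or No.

Yes

Kruskal's algorithm — process edges by increasing weight (ties by edge label):
Cairo Quito (1): add — endpoints in different components.
Hanoi Quito (2): add — endpoints in different components.
Cairo Lagos (6): add — endpoints in different components.
Sofia Tokyo (8): add — endpoints in different components.
Quito Sofia (9): add — endpoints in different components.
Oslo Quito (11): add — endpoints in different components.
Every non-tree edge has weight strictly greater than the heaviest edge on the tree path between its endpoints, so the MST is unique.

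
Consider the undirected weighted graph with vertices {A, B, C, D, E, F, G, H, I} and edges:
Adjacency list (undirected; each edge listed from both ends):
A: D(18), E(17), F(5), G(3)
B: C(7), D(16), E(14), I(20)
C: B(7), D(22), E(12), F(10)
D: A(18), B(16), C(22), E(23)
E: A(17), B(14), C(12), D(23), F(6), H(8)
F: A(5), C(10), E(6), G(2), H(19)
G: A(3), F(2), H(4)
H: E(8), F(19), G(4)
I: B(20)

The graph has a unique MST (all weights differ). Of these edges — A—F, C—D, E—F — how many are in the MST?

Kruskal: consider edges lightest-first.
F—G (2): add — endpoints in different components.
A—G (3): add — endpoints in different components.
G—H (4): add — endpoints in different components.
A—F (5): skip — A and F already connected.
E—F (6): add — endpoints in different components.
B—C (7): add — endpoints in different components.
E—H (8): skip — E and H already connected.
C—F (10): add — endpoints in different components.
C—E (12): skip — C and E already connected.
B—E (14): skip — B and E already connected.
B—D (16): add — endpoints in different components.
A—E (17): skip — A and E already connected.
A—D (18): skip — A and D already connected.
F—H (19): skip — F and H already connected.
B—I (20): add — endpoints in different components.
MST edge set: {F—G, A—G, G—H, E—F, B—C, C—F, B—D, B—I}.
Of the listed edges, {E—F} are in the MST → 1.

1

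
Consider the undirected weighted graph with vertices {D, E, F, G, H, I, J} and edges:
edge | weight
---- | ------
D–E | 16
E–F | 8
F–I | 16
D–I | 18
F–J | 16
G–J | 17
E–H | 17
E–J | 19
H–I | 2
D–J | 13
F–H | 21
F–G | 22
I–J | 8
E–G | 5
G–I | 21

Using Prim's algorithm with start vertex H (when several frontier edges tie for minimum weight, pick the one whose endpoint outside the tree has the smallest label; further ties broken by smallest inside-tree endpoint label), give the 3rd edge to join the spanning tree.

Grow the tree from H using Prim:
Step 1: cheapest edge leaving the tree is H–I (2); add I.
Step 2: cheapest edge leaving the tree is I–J (8); add J.
Step 3: cheapest edge leaving the tree is D–J (13); add D.
Step 4: cheapest edge leaving the tree is D–E (16); add E.
Step 5: cheapest edge leaving the tree is E–G (5); add G.
Step 6: cheapest edge leaving the tree is E–F (8); add F.
The 3rd edge added is D–J.

D-J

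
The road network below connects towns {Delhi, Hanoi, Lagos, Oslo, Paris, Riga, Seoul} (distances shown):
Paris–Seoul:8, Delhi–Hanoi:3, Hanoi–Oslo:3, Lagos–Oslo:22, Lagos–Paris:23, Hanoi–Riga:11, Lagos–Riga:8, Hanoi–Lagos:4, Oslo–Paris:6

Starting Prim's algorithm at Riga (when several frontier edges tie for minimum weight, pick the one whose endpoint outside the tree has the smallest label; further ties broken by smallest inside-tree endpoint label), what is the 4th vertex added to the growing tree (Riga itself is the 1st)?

Delhi

Grow the tree from Riga using Prim:
Step 1: frontier [Lagos–Riga 8, Hanoi–Riga 11] → take Lagos–Riga (8); add Lagos.
Step 2: frontier [Hanoi–Lagos 4, Lagos–Oslo 22, Lagos–Paris 23, Hanoi–Riga 11] → take Hanoi–Lagos (4); add Hanoi.
Step 3: frontier [Delhi–Hanoi 3, Hanoi–Oslo 3, Lagos–Oslo 22, Lagos–Paris 23] → take Delhi–Hanoi (3); add Delhi.
Step 4: frontier [Hanoi–Oslo 3, Lagos–Oslo 22, Lagos–Paris 23] → take Hanoi–Oslo (3); add Oslo.
Step 5: frontier [Lagos–Paris 23, Oslo–Paris 6] → take Oslo–Paris (6); add Paris.
Step 6: frontier [Paris–Seoul 8] → take Paris–Seoul (8); add Seoul.
Vertex order: Riga, Lagos, Hanoi, Delhi, Oslo, Paris, Seoul. The 4th vertex is Delhi.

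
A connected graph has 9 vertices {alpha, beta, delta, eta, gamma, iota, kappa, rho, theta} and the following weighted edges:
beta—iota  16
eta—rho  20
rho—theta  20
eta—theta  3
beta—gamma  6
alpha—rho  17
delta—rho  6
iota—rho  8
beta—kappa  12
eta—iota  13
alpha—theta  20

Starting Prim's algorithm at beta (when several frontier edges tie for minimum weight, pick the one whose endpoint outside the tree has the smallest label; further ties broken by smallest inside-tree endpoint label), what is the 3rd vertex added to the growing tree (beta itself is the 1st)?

kappa

Grow the tree from beta using Prim:
Step 1: cheapest edge leaving the tree is beta—gamma (6); add gamma.
Step 2: cheapest edge leaving the tree is beta—kappa (12); add kappa.
Step 3: cheapest edge leaving the tree is beta—iota (16); add iota.
Step 4: cheapest edge leaving the tree is iota—rho (8); add rho.
Step 5: cheapest edge leaving the tree is delta—rho (6); add delta.
Step 6: cheapest edge leaving the tree is eta—iota (13); add eta.
Step 7: cheapest edge leaving the tree is eta—theta (3); add theta.
Step 8: cheapest edge leaving the tree is alpha—rho (17); add alpha.
Vertex order: beta, gamma, kappa, iota, rho, delta, eta, theta, alpha. The 3rd vertex is kappa.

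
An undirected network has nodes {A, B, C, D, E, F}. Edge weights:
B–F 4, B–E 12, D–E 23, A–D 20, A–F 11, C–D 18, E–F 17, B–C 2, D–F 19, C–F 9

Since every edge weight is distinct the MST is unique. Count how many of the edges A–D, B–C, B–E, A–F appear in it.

3

Sort edges by weight, then run Kruskal:
B–C (2): add. Components now {A} {B,C} {D} {E} {F}
B–F (4): add. Components now {A} {B,C,F} {D} {E}
C–F (9): skip — C and F already connected.
A–F (11): add. Components now {A,B,C,F} {D} {E}
B–E (12): add. Components now {A,B,C,E,F} {D}
E–F (17): skip — E and F already connected.
C–D (18): add. Components now {A,B,C,D,E,F}
MST edge set: {B–C, B–F, A–F, B–E, C–D}.
Of the listed edges, {B–C, B–E, A–F} are in the MST → 3.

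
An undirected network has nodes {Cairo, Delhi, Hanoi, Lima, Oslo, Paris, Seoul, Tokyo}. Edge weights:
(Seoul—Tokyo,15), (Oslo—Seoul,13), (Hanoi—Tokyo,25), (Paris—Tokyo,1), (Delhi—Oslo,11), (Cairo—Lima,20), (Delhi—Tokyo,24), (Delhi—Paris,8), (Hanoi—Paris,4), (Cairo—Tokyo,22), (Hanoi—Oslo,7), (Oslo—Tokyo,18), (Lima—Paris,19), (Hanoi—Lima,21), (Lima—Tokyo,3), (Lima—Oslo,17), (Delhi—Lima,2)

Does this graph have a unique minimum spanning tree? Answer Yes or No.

Yes

Kruskal's algorithm — process edges by increasing weight (ties by edge label):
Paris—Tokyo (1): add — endpoints in different components.
Delhi—Lima (2): add — endpoints in different components.
Lima—Tokyo (3): add — endpoints in different components.
Hanoi—Paris (4): add — endpoints in different components.
Hanoi—Oslo (7): add — endpoints in different components.
Delhi—Paris (8): skip — Delhi and Paris already connected.
Delhi—Oslo (11): skip — Delhi and Oslo already connected.
Oslo—Seoul (13): add — endpoints in different components.
Seoul—Tokyo (15): skip — Tokyo and Seoul already connected.
Lima—Oslo (17): skip — Oslo and Lima already connected.
Oslo—Tokyo (18): skip — Tokyo and Oslo already connected.
Lima—Paris (19): skip — Paris and Lima already connected.
Cairo—Lima (20): add — endpoints in different components.
Every non-tree edge has weight strictly greater than the heaviest edge on the tree path between its endpoints, so the MST is unique.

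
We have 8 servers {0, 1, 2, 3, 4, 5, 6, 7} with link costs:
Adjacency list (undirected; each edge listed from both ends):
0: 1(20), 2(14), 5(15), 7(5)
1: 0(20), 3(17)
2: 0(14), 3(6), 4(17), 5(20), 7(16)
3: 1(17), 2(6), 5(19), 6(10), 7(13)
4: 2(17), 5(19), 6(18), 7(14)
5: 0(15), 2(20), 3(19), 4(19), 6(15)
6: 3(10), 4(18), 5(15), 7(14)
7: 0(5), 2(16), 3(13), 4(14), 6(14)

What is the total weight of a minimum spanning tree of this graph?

Kruskal: consider edges lightest-first.
0-7 (5): add — endpoints in different components.
2-3 (6): add — endpoints in different components.
3-6 (10): add — endpoints in different components.
3-7 (13): add — endpoints in different components.
0-2 (14): skip — 0 and 2 already connected.
4-7 (14): add — endpoints in different components.
6-7 (14): skip — 6 and 7 already connected.
0-5 (15): add — endpoints in different components.
5-6 (15): skip — 5 and 6 already connected.
2-7 (16): skip — 2 and 7 already connected.
1-3 (17): add — endpoints in different components.
MST edges: 0-7, 2-3, 3-6, 3-7, 4-7, 0-5, 1-3; total weight 5+6+10+13+14+15+17 = 80.

80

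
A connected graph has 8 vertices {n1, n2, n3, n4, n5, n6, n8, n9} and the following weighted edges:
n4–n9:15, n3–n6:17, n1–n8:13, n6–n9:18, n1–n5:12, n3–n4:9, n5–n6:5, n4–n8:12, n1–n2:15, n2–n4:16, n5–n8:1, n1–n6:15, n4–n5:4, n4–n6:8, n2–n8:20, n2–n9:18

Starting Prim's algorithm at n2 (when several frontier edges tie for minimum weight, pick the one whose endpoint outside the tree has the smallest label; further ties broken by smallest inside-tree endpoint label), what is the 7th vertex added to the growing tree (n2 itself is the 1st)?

n3

Prim's algorithm from n2:
Step 1: cheapest edge leaving the tree is n1–n2 (15); add n1.
Step 2: cheapest edge leaving the tree is n1–n5 (12); add n5.
Step 3: cheapest edge leaving the tree is n5–n8 (1); add n8.
Step 4: cheapest edge leaving the tree is n4–n5 (4); add n4.
Step 5: cheapest edge leaving the tree is n5–n6 (5); add n6.
Step 6: cheapest edge leaving the tree is n3–n4 (9); add n3.
Step 7: cheapest edge leaving the tree is n4–n9 (15); add n9.
Vertex order: n2, n1, n5, n8, n4, n6, n3, n9. The 7th vertex is n3.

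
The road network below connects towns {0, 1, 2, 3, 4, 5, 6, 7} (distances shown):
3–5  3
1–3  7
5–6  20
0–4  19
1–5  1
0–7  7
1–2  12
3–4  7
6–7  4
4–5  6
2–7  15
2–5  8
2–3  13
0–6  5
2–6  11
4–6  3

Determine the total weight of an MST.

Kruskal's algorithm — process edges by increasing weight (ties by edge label):
1–5 (1): add — endpoints in different components.
3–5 (3): add — endpoints in different components.
4–6 (3): add — endpoints in different components.
6–7 (4): add — endpoints in different components.
0–6 (5): add — endpoints in different components.
4–5 (6): add — endpoints in different components.
0–7 (7): skip — 0 and 7 already connected.
1–3 (7): skip — 1 and 3 already connected.
3–4 (7): skip — 3 and 4 already connected.
2–5 (8): add — endpoints in different components.
MST edges: 1–5, 3–5, 4–6, 6–7, 0–6, 4–5, 2–5; total weight 1+3+3+4+5+6+8 = 30.

30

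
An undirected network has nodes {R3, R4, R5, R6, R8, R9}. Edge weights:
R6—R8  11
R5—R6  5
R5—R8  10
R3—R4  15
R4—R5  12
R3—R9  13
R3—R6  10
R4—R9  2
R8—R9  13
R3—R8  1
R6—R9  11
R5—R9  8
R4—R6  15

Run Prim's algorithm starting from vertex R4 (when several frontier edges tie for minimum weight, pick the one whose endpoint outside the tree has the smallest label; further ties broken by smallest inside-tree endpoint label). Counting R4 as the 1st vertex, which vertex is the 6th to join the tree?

Prim's algorithm from R4:
Step 1: cheapest edge leaving the tree is R4—R9 (2); add R9.
Step 2: cheapest edge leaving the tree is R5—R9 (8); add R5.
Step 3: cheapest edge leaving the tree is R5—R6 (5); add R6.
Step 4: cheapest edge leaving the tree is R3—R6 (10); add R3.
Step 5: cheapest edge leaving the tree is R3—R8 (1); add R8.
Vertex order: R4, R9, R5, R6, R3, R8. The 6th vertex is R8.

R8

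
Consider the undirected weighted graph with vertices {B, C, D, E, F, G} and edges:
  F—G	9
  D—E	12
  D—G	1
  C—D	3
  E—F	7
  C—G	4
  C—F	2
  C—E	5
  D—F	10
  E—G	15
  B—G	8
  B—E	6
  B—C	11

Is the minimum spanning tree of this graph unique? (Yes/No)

Sort edges by weight, then run Kruskal:
D—G (1): add — endpoints in different components.
C—F (2): add — endpoints in different components.
C—D (3): add — endpoints in different components.
C—G (4): skip — C and G already connected.
C—E (5): add — endpoints in different components.
B—E (6): add — endpoints in different components.
Every non-tree edge has weight strictly greater than the heaviest edge on the tree path between its endpoints, so the MST is unique.

Yes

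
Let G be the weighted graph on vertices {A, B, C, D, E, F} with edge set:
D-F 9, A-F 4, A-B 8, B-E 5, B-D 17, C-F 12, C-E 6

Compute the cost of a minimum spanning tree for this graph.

32

Sort edges by weight, then run Kruskal:
A-F (4): add — endpoints in different components.
B-E (5): add — endpoints in different components.
C-E (6): add — endpoints in different components.
A-B (8): add — endpoints in different components.
D-F (9): add — endpoints in different components.
MST edges: A-F, B-E, C-E, A-B, D-F; total weight 4+5+6+8+9 = 32.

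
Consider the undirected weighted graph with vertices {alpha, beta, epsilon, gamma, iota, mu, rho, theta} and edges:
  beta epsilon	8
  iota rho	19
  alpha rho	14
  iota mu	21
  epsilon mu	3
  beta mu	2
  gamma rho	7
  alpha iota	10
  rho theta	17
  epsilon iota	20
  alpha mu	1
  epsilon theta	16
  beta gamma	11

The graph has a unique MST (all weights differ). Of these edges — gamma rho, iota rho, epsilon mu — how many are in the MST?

Sort edges by weight, then run Kruskal:
alpha mu (1): add — endpoints in different components.
beta mu (2): add — endpoints in different components.
epsilon mu (3): add — endpoints in different components.
gamma rho (7): add — endpoints in different components.
beta epsilon (8): skip — epsilon and beta already connected.
alpha iota (10): add — endpoints in different components.
beta gamma (11): add — endpoints in different components.
alpha rho (14): skip — rho and alpha already connected.
epsilon theta (16): add — endpoints in different components.
MST edge set: {alpha mu, beta mu, epsilon mu, gamma rho, alpha iota, beta gamma, epsilon theta}.
Of the listed edges, {gamma rho, epsilon mu} are in the MST → 2.

2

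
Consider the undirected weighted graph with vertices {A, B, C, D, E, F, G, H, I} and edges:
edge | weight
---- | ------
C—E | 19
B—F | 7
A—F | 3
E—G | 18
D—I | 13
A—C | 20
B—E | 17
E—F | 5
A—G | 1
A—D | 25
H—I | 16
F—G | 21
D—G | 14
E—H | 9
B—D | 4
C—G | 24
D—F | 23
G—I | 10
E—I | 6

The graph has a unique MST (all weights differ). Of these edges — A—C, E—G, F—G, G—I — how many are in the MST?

0

Kruskal: consider edges lightest-first.
A—G (1): add — endpoints in different components.
A—F (3): add — endpoints in different components.
B—D (4): add — endpoints in different components.
E—F (5): add — endpoints in different components.
E—I (6): add — endpoints in different components.
B—F (7): add — endpoints in different components.
E—H (9): add — endpoints in different components.
G—I (10): skip — G and I already connected.
D—I (13): skip — D and I already connected.
D—G (14): skip — D and G already connected.
H—I (16): skip — H and I already connected.
B—E (17): skip — B and E already connected.
E—G (18): skip — E and G already connected.
C—E (19): add — endpoints in different components.
MST edge set: {A—G, A—F, B—D, E—F, E—I, B—F, E—H, C—E}.
Of the listed edges, {} are in the MST → 0.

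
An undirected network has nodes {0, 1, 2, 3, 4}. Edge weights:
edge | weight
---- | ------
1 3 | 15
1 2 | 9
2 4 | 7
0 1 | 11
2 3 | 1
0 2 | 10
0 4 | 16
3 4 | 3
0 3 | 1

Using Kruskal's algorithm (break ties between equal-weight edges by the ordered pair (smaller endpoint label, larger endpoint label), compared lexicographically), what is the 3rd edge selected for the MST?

Kruskal's algorithm — process edges by increasing weight (ties by edge label):
0 3 (1): add. Components now {0,3} {1} {2} {4}
2 3 (1): add. Components now {0,2,3} {1} {4}
3 4 (3): add. Components now {0,2,3,4} {1}
2 4 (7): skip — 2 and 4 already connected.
1 2 (9): add. Components now {0,1,2,3,4}
The 3rd edge added is 3 4.

3-4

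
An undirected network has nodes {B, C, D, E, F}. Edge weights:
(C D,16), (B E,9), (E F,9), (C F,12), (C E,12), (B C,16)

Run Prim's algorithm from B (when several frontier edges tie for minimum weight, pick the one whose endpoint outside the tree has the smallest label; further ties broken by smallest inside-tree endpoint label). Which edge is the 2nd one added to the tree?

E-F

Grow the tree from B using Prim:
Step 1: cheapest edge leaving the tree is B E (9); add E.
Step 2: cheapest edge leaving the tree is E F (9); add F.
Step 3: cheapest edge leaving the tree is C E (12); add C.
Step 4: cheapest edge leaving the tree is C D (16); add D.
The 2nd edge added is E F.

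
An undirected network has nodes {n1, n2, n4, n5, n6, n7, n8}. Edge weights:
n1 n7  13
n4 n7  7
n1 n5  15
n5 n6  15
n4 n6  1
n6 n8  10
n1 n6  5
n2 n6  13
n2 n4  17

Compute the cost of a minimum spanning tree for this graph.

Grow the tree from n7 using Prim:
Step 1: cheapest edge leaving the tree is n4 n7 (7); add n4.
Step 2: cheapest edge leaving the tree is n4 n6 (1); add n6.
Step 3: cheapest edge leaving the tree is n1 n6 (5); add n1.
Step 4: cheapest edge leaving the tree is n6 n8 (10); add n8.
Step 5: cheapest edge leaving the tree is n2 n6 (13); add n2.
Step 6: cheapest edge leaving the tree is n1 n5 (15); add n5.
MST edges: n4 n7, n4 n6, n1 n6, n6 n8, n2 n6, n1 n5; total weight 7+1+5+10+13+15 = 51.

51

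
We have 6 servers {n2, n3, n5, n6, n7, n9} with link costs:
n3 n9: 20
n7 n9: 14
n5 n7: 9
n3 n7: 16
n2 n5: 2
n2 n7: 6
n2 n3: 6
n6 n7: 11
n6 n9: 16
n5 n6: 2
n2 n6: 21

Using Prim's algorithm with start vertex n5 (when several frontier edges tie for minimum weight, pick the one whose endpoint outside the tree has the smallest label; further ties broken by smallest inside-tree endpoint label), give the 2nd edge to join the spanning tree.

n5-n6

Prim's algorithm from n5:
Step 1: cheapest edge leaving the tree is n2 n5 (2); add n2.
Step 2: cheapest edge leaving the tree is n5 n6 (2); add n6.
Step 3: cheapest edge leaving the tree is n2 n3 (6); add n3.
Step 4: cheapest edge leaving the tree is n2 n7 (6); add n7.
Step 5: cheapest edge leaving the tree is n7 n9 (14); add n9.
The 2nd edge added is n5 n6.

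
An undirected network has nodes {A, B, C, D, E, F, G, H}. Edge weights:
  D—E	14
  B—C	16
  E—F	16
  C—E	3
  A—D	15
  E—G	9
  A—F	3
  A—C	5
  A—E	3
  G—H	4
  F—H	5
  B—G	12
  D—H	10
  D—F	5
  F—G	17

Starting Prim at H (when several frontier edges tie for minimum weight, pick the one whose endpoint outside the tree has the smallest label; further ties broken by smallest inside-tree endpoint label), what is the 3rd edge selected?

A-F

Prim, starting at H.
Step 1: cheapest edge leaving the tree is G—H (4); add G.
Step 2: cheapest edge leaving the tree is F—H (5); add F.
Step 3: cheapest edge leaving the tree is A—F (3); add A.
Step 4: cheapest edge leaving the tree is A—E (3); add E.
Step 5: cheapest edge leaving the tree is C—E (3); add C.
Step 6: cheapest edge leaving the tree is D—F (5); add D.
Step 7: cheapest edge leaving the tree is B—G (12); add B.
The 3rd edge added is A—F.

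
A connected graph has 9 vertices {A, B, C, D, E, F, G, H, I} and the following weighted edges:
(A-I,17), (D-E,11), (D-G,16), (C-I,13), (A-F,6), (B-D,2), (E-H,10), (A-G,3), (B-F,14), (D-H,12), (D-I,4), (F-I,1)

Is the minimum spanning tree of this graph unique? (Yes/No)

Yes

Kruskal's algorithm — process edges by increasing weight (ties by edge label):
F-I (1): add — endpoints in different components.
B-D (2): add — endpoints in different components.
A-G (3): add — endpoints in different components.
D-I (4): add — endpoints in different components.
A-F (6): add — endpoints in different components.
E-H (10): add — endpoints in different components.
D-E (11): add — endpoints in different components.
D-H (12): skip — D and H already connected.
C-I (13): add — endpoints in different components.
Every non-tree edge has weight strictly greater than the heaviest edge on the tree path between its endpoints, so the MST is unique.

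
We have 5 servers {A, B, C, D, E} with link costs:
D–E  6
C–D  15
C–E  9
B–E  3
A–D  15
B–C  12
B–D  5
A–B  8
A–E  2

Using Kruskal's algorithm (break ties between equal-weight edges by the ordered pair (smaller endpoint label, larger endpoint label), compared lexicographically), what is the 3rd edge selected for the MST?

Sort edges by weight, then run Kruskal:
A–E (2): add. Components now {A,E} {B} {C} {D}
B–E (3): add. Components now {A,B,E} {C} {D}
B–D (5): add. Components now {A,B,D,E} {C}
D–E (6): skip — D and E already connected.
A–B (8): skip — A and B already connected.
C–E (9): add. Components now {A,B,C,D,E}
The 3rd edge added is B–D.

B-D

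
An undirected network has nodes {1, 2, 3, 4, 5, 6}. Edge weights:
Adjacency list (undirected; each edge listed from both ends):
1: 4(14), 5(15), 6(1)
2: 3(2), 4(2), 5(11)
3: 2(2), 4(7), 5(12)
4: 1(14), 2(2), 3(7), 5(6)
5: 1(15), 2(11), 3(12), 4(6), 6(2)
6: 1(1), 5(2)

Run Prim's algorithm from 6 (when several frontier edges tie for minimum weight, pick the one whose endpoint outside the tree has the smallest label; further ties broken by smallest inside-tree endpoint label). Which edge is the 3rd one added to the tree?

Grow the tree from 6 using Prim:
Step 1: cheapest edge leaving the tree is 1 6 (1); add 1.
Step 2: cheapest edge leaving the tree is 5 6 (2); add 5.
Step 3: cheapest edge leaving the tree is 4 5 (6); add 4.
Step 4: cheapest edge leaving the tree is 2 4 (2); add 2.
Step 5: cheapest edge leaving the tree is 2 3 (2); add 3.
The 3rd edge added is 4 5.

4-5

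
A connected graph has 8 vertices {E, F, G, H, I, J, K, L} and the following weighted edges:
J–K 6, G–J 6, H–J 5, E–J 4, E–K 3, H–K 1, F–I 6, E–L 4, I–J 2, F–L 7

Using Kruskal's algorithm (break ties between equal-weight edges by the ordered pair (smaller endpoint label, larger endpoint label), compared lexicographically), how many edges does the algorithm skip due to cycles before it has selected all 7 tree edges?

Sort edges by weight, then run Kruskal:
H–K (1): add — endpoints in different components.
I–J (2): add — endpoints in different components.
E–K (3): add — endpoints in different components.
E–J (4): add — endpoints in different components.
E–L (4): add — endpoints in different components.
H–J (5): skip — H and J already connected.
F–I (6): add — endpoints in different components.
G–J (6): add — endpoints in different components.
Edges rejected before the tree was complete: 1.

1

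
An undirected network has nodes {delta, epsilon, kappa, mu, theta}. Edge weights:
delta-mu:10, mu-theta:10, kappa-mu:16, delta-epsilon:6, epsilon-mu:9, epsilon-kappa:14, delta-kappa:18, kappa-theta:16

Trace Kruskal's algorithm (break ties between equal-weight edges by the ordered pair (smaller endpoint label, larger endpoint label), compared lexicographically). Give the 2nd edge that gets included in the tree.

Kruskal: consider edges lightest-first.
delta-epsilon (6): add — endpoints in different components.
epsilon-mu (9): add — endpoints in different components.
delta-mu (10): skip — delta and mu already connected.
mu-theta (10): add — endpoints in different components.
epsilon-kappa (14): add — endpoints in different components.
The 2nd edge added is epsilon-mu.

epsilon-mu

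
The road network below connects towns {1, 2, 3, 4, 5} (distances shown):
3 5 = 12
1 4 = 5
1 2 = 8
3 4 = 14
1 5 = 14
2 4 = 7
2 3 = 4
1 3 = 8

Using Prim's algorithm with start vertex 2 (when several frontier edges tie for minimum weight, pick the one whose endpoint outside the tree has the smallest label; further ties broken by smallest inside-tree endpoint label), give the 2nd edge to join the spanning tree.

2-4

Grow the tree from 2 using Prim:
Step 1: cheapest edge leaving the tree is 2 3 (4); add 3.
Step 2: cheapest edge leaving the tree is 2 4 (7); add 4.
Step 3: cheapest edge leaving the tree is 1 4 (5); add 1.
Step 4: cheapest edge leaving the tree is 3 5 (12); add 5.
The 2nd edge added is 2 4.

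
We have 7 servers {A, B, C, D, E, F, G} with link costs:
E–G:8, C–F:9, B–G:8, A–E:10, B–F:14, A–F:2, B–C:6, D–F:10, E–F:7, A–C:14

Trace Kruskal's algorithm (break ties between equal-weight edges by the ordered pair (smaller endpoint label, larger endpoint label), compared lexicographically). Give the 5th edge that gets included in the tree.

E-G

Sort edges by weight, then run Kruskal:
A–F (2): add — endpoints in different components.
B–C (6): add — endpoints in different components.
E–F (7): add — endpoints in different components.
B–G (8): add — endpoints in different components.
E–G (8): add — endpoints in different components.
C–F (9): skip — C and F already connected.
A–E (10): skip — A and E already connected.
D–F (10): add — endpoints in different components.
The 5th edge added is E–G.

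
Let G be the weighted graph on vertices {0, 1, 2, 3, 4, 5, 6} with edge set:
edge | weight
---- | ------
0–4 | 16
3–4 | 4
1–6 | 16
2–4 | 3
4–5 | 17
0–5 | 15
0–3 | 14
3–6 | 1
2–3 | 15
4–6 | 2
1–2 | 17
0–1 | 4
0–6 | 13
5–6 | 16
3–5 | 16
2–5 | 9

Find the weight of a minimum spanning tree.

Grow the tree from 6 using Prim:
Step 1: cheapest edge leaving the tree is 3–6 (1); add 3.
Step 2: cheapest edge leaving the tree is 4–6 (2); add 4.
Step 3: cheapest edge leaving the tree is 2–4 (3); add 2.
Step 4: cheapest edge leaving the tree is 2–5 (9); add 5.
Step 5: cheapest edge leaving the tree is 0–6 (13); add 0.
Step 6: cheapest edge leaving the tree is 0–1 (4); add 1.
MST edges: 3–6, 4–6, 2–4, 2–5, 0–6, 0–1; total weight 1+2+3+9+13+4 = 32.

32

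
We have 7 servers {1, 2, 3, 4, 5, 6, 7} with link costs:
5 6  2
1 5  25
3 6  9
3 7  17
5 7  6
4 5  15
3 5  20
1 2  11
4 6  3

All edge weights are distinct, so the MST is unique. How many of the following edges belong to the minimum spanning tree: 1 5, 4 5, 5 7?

2

Sort edges by weight, then run Kruskal:
5 6 (2): add. Components now {1} {2} {3} {4} {5,6} {7}
4 6 (3): add. Components now {1} {2} {3} {4,5,6} {7}
5 7 (6): add. Components now {1} {2} {3} {4,5,6,7}
3 6 (9): add. Components now {1} {2} {3,4,5,6,7}
1 2 (11): add. Components now {1,2} {3,4,5,6,7}
4 5 (15): skip — 4 and 5 already connected.
3 7 (17): skip — 3 and 7 already connected.
3 5 (20): skip — 3 and 5 already connected.
1 5 (25): add. Components now {1,2,3,4,5,6,7}
MST edge set: {5 6, 4 6, 5 7, 3 6, 1 2, 1 5}.
Of the listed edges, {1 5, 5 7} are in the MST → 2.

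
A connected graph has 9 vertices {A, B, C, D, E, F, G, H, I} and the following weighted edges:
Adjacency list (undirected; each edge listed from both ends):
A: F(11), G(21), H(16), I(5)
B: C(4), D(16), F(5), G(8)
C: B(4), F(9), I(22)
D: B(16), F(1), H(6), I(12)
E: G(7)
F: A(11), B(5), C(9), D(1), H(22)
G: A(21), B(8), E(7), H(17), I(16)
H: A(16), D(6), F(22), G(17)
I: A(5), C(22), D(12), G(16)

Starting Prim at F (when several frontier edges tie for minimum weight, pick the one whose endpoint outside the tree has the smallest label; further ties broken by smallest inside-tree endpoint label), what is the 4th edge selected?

D-H

Prim's algorithm from F:
Step 1: cheapest edge leaving the tree is D—F (1); add D.
Step 2: cheapest edge leaving the tree is B—F (5); add B.
Step 3: cheapest edge leaving the tree is B—C (4); add C.
Step 4: cheapest edge leaving the tree is D—H (6); add H.
Step 5: cheapest edge leaving the tree is B—G (8); add G.
Step 6: cheapest edge leaving the tree is E—G (7); add E.
Step 7: cheapest edge leaving the tree is A—F (11); add A.
Step 8: cheapest edge leaving the tree is A—I (5); add I.
The 4th edge added is D—H.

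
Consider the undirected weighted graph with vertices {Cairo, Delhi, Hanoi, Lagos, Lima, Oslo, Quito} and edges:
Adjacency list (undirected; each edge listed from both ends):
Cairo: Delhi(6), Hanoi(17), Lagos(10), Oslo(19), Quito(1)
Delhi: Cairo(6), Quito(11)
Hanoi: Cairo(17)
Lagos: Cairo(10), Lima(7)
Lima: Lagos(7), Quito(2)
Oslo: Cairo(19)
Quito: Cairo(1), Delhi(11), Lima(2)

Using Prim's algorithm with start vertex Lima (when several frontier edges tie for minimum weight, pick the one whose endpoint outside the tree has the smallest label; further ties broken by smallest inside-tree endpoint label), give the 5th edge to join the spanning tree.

Prim, starting at Lima.
Step 1: frontier [Lima Quito 2, Lagos Lima 7] → take Lima Quito (2); add Quito.
Step 2: frontier [Lagos Lima 7, Cairo Quito 1, Delhi Quito 11] → take Cairo Quito (1); add Cairo.
Step 3: frontier [Cairo Delhi 6, Cairo Lagos 10, Cairo Hanoi 17, Cairo Oslo 19, Lagos Lima 7, Delhi Quito 11] → take Cairo Delhi (6); add Delhi.
Step 4: frontier [Cairo Lagos 10, Cairo Hanoi 17, Cairo Oslo 19, Lagos Lima 7] → take Lagos Lima (7); add Lagos.
Step 5: frontier [Cairo Hanoi 17, Cairo Oslo 19] → take Cairo Hanoi (17); add Hanoi.
Step 6: frontier [Cairo Oslo 19] → take Cairo Oslo (19); add Oslo.
The 5th edge added is Cairo Hanoi.

Cairo-Hanoi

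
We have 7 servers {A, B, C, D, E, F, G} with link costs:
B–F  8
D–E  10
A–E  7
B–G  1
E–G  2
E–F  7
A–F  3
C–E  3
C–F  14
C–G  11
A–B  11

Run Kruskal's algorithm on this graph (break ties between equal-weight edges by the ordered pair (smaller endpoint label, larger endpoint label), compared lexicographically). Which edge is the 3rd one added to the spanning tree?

A-F

Kruskal: consider edges lightest-first.
B–G (1): add. Components now {A} {B,G} {C} {D} {E} {F}
E–G (2): add. Components now {A} {B,E,G} {C} {D} {F}
A–F (3): add. Components now {A,F} {B,E,G} {C} {D}
C–E (3): add. Components now {A,F} {B,C,E,G} {D}
A–E (7): add. Components now {A,B,C,E,F,G} {D}
E–F (7): skip — E and F already connected.
B–F (8): skip — B and F already connected.
D–E (10): add. Components now {A,B,C,D,E,F,G}
The 3rd edge added is A–F.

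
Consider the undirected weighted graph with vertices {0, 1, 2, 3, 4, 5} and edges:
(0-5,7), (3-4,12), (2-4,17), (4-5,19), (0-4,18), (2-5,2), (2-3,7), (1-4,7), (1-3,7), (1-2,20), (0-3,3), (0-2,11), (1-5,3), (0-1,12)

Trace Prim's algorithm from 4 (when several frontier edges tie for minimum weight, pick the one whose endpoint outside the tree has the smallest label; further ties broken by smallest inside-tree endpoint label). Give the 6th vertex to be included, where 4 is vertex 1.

Prim, starting at 4.
Step 1: cheapest edge leaving the tree is 1-4 (7); add 1.
Step 2: cheapest edge leaving the tree is 1-5 (3); add 5.
Step 3: cheapest edge leaving the tree is 2-5 (2); add 2.
Step 4: cheapest edge leaving the tree is 0-5 (7); add 0.
Step 5: cheapest edge leaving the tree is 0-3 (3); add 3.
Vertex order: 4, 1, 5, 2, 0, 3. The 6th vertex is 3.

3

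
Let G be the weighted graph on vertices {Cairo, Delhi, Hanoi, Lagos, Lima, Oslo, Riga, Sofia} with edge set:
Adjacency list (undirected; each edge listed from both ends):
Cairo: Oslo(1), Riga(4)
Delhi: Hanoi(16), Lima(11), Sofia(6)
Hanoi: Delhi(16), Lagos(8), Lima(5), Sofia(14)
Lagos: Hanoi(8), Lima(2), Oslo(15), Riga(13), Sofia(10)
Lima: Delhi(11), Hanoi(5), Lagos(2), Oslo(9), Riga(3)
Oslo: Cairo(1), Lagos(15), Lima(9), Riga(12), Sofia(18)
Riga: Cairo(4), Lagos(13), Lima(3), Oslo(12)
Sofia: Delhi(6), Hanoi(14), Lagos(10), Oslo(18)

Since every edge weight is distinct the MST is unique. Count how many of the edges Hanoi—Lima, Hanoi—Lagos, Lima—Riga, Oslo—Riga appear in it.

Kruskal's algorithm — process edges by increasing weight (ties by edge label):
Cairo—Oslo (1): add — endpoints in different components.
Lagos—Lima (2): add — endpoints in different components.
Lima—Riga (3): add — endpoints in different components.
Cairo—Riga (4): add — endpoints in different components.
Hanoi—Lima (5): add — endpoints in different components.
Delhi—Sofia (6): add — endpoints in different components.
Hanoi—Lagos (8): skip — Hanoi and Lagos already connected.
Lima—Oslo (9): skip — Oslo and Lima already connected.
Lagos—Sofia (10): add — endpoints in different components.
MST edge set: {Cairo—Oslo, Lagos—Lima, Lima—Riga, Cairo—Riga, Hanoi—Lima, Delhi—Sofia, Lagos—Sofia}.
Of the listed edges, {Hanoi—Lima, Lima—Riga} are in the MST → 2.

2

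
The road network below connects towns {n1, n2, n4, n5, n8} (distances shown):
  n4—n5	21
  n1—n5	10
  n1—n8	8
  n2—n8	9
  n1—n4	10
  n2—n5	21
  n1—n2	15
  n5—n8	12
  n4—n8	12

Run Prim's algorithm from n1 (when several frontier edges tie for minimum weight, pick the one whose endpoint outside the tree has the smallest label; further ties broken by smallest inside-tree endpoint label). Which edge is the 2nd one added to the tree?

Grow the tree from n1 using Prim:
Step 1: cheapest edge leaving the tree is n1—n8 (8); add n8.
Step 2: cheapest edge leaving the tree is n2—n8 (9); add n2.
Step 3: cheapest edge leaving the tree is n1—n4 (10); add n4.
Step 4: cheapest edge leaving the tree is n1—n5 (10); add n5.
The 2nd edge added is n2—n8.

n2-n8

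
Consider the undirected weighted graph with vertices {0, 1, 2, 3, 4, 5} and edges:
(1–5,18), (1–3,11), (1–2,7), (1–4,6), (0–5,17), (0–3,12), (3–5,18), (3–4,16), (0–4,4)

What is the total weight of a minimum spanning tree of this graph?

45

Sort edges by weight, then run Kruskal:
0–4 (4): add — endpoints in different components.
1–4 (6): add — endpoints in different components.
1–2 (7): add — endpoints in different components.
1–3 (11): add — endpoints in different components.
0–3 (12): skip — 0 and 3 already connected.
3–4 (16): skip — 3 and 4 already connected.
0–5 (17): add — endpoints in different components.
MST edges: 0–4, 1–4, 1–2, 1–3, 0–5; total weight 4+6+7+11+17 = 45.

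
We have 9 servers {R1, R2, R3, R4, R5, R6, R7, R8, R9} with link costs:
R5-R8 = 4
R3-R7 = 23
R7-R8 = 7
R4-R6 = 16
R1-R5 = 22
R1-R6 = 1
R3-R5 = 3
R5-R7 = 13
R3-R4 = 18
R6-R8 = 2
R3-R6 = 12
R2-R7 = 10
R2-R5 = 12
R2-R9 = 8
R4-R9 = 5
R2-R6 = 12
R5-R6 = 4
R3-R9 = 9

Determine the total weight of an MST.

39

Kruskal's algorithm — process edges by increasing weight (ties by edge label):
R1-R6 (1): add — endpoints in different components.
R6-R8 (2): add — endpoints in different components.
R3-R5 (3): add — endpoints in different components.
R5-R6 (4): add — endpoints in different components.
R5-R8 (4): skip — R8 and R5 already connected.
R4-R9 (5): add — endpoints in different components.
R7-R8 (7): add — endpoints in different components.
R2-R9 (8): add — endpoints in different components.
R3-R9 (9): add — endpoints in different components.
MST edges: R1-R6, R6-R8, R3-R5, R5-R6, R4-R9, R7-R8, R2-R9, R3-R9; total weight 1+2+3+4+5+7+8+9 = 39.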